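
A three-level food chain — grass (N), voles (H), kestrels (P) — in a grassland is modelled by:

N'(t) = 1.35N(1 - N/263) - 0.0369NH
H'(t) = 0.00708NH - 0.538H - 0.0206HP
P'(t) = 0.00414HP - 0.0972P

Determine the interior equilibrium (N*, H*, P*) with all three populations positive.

From dP/dt = 0: 0.00414H* = 0.0972, so H* = 23.5.
From dN/dt = 0: 1.35(1 - N*/263) = 0.0369·23.5, giving N* = 263·(1 - 0.642) = 94.2.
From dH/dt = 0: 0.00708·94.2 - 0.538 = 0.0206P*, so P* = 0.129/0.0206 = 6.27.

N* ≈ 94.2, H* ≈ 23.5, P* ≈ 6.27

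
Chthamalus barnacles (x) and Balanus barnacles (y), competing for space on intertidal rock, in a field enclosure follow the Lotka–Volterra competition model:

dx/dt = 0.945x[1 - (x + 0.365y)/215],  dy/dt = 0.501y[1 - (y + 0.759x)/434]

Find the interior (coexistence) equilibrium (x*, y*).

Setting both brackets to zero gives the nullclines x + 0.365y = 215 and 0.759x + y = 434.
Substituting y = 434 - 0.759x into the first: x(1 - 0.365·0.759) = 215 - 0.365·434.
So x* = 56.6/0.723 = 78.3, and then y* = 434 - 0.759·78.3 = 375.

x* ≈ 78.3, y* ≈ 375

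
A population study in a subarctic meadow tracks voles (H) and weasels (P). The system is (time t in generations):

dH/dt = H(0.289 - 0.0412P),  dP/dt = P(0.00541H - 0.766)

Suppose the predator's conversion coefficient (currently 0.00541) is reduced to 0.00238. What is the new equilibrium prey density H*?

At the interior fixed point, setting dP/dt = 0 with P > 0 fixes H* = (predator death rate)/(HP coefficient) — independent of the other coefficients.
With the change, H* = 0.766/0.00238 = 322; it rises from 142.

H* ≈ 322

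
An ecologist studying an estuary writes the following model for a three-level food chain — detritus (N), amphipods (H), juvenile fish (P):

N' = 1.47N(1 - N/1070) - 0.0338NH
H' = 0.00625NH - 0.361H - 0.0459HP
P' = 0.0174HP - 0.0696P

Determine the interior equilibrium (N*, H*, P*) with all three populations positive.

N* ≈ 972, H* ≈ 4, P* ≈ 124

From dP/dt = 0: 0.0174H* = 0.0696, so H* = 4.
From dN/dt = 0: 1.47(1 - N*/1070) = 0.0338·4, giving N* = 1070·(1 - 0.092) = 972.
From dH/dt = 0: 0.00625·972 - 0.361 = 0.0459P*, so P* = 5.71/0.0459 = 124.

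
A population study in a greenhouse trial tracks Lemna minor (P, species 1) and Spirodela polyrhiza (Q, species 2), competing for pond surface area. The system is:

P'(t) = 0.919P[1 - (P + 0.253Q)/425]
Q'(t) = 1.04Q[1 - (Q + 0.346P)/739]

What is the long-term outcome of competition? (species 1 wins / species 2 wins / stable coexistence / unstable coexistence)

Compare the nullcline intercepts: K1/α12 = 425/0.253 = 1680 > K2 = 739; K2/α21 = 739/0.346 = 2140 > K1 = 425.
Since both inequalities hold, each species can invade when rare, so the interior equilibrium is stable.

stable coexistence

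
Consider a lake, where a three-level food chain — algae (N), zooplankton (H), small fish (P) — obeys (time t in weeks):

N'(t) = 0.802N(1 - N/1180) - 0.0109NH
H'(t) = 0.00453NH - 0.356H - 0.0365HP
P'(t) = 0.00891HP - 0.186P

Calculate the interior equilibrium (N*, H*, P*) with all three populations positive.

From dP/dt = 0: 0.00891H* = 0.186, so H* = 20.9.
From dN/dt = 0: 0.802(1 - N*/1180) = 0.0109·20.9, giving N* = 1180·(1 - 0.284) = 845.
From dH/dt = 0: 0.00453·845 - 0.356 = 0.0365P*, so P* = 3.47/0.0365 = 95.1.

N* ≈ 845, H* ≈ 20.9, P* ≈ 95.1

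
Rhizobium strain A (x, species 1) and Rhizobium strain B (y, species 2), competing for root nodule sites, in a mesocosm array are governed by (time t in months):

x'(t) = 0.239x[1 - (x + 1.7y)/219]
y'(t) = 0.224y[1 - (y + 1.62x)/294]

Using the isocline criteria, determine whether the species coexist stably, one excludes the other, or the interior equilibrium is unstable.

Compare the nullcline intercepts: K1/α12 = 219/1.7 = 129 < K2 = 294; K2/α21 = 294/1.62 = 181 < K1 = 219.
Since both are reversed, neither can invade when rare; the interior point is a saddle.

unstable coexistence (outcome depends on initial conditions)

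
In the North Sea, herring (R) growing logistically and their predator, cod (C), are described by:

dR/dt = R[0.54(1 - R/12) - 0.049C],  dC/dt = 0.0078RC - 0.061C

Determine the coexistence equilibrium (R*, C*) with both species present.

From dC/dt = 0 with C > 0: 0.0078R* = 0.061, so R* = 7.82.
Substitute into dR/dt = 0: 0.54(1 - 7.82/12) = 0.049C*.
The bracket is 0.348, giving C* = 0.188/0.049 = 3.84.

R* ≈ 7.82, C* ≈ 3.84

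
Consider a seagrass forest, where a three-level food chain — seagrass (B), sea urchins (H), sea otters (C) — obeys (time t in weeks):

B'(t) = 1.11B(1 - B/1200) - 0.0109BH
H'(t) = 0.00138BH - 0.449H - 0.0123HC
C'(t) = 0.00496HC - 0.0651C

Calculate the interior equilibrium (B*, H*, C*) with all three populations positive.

B* ≈ 1050, H* ≈ 13.1, C* ≈ 80.8

From dC/dt = 0: 0.00496H* = 0.0651, so H* = 13.1.
From dB/dt = 0: 1.11(1 - B*/1200) = 0.0109·13.1, giving B* = 1200·(1 - 0.129) = 1050.
From dH/dt = 0: 0.00138·1050 - 0.449 = 0.0123C*, so C* = 0.994/0.0123 = 80.8.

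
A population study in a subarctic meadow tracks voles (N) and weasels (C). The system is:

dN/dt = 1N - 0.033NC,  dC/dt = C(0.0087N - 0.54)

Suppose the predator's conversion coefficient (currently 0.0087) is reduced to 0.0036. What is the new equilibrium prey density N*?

N* ≈ 150

At the interior fixed point, setting dC/dt = 0 with C > 0 fixes N* = (predator death rate)/(NC coefficient) — independent of the other coefficients.
With the change, N* = 0.54/0.0036 = 150; it rises from 62.1.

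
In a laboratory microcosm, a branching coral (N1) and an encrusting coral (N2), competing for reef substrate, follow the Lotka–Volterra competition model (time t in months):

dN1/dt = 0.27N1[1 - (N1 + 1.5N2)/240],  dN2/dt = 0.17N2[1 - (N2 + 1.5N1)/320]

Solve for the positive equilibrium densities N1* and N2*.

Setting both brackets to zero gives the nullclines N1 + 1.5N2 = 240 and 1.5N1 + N2 = 320.
Substituting N2 = 320 - 1.5N1 into the first: N1(1 - 1.5·1.5) = 240 - 1.5·320.
So N1* = -240/-1.25 = 192, and then N2* = 320 - 1.5·192 = 32.

N1* ≈ 192, N2* ≈ 32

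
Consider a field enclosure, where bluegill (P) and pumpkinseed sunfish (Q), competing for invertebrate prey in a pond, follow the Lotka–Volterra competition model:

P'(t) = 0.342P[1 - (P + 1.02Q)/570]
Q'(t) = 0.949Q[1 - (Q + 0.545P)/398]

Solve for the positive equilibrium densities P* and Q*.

P* ≈ 369, Q* ≈ 197

Setting both brackets to zero gives the nullclines P + 1.02Q = 570 and 0.545P + Q = 398.
Substituting Q = 398 - 0.545P into the first: P(1 - 1.02·0.545) = 570 - 1.02·398.
So P* = 164/0.444 = 369, and then Q* = 398 - 0.545·369 = 197.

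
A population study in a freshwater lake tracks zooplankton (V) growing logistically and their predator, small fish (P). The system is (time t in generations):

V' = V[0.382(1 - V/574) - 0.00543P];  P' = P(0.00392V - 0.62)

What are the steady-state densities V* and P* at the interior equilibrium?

From dP/dt = 0 with P > 0: 0.00392V* = 0.62, so V* = 158.
Substitute into dV/dt = 0: 0.382(1 - 158/574) = 0.00543P*.
The bracket is 0.724, giving P* = 0.277/0.00543 = 51.

V* ≈ 158, P* ≈ 51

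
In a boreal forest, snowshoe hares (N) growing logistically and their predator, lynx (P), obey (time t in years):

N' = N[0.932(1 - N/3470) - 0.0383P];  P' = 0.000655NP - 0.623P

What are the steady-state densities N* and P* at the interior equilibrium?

N* ≈ 951, P* ≈ 17.7

From dP/dt = 0 with P > 0: 0.000655N* = 0.623, so N* = 951.
Substitute into dN/dt = 0: 0.932(1 - 951/3470) = 0.0383P*.
The bracket is 0.726, giving P* = 0.677/0.0383 = 17.7.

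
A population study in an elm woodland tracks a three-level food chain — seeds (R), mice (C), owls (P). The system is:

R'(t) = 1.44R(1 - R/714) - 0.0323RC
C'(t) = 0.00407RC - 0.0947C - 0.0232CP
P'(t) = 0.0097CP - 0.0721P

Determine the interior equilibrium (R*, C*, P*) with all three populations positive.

R* ≈ 595, C* ≈ 7.43, P* ≈ 100

From dP/dt = 0: 0.0097C* = 0.0721, so C* = 7.43.
From dR/dt = 0: 1.44(1 - R*/714) = 0.0323·7.43, giving R* = 714·(1 - 0.167) = 595.
From dC/dt = 0: 0.00407·595 - 0.0947 = 0.0232P*, so P* = 2.33/0.0232 = 100.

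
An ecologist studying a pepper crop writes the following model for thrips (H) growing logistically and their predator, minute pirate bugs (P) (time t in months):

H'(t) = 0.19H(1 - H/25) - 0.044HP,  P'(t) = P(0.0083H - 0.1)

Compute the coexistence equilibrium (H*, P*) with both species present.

H* ≈ 12, P* ≈ 2.24

From dP/dt = 0 with P > 0: 0.0083H* = 0.1, so H* = 12.
Substitute into dH/dt = 0: 0.19(1 - 12/25) = 0.044P*.
The bracket is 0.518, giving P* = 0.0984/0.044 = 2.24.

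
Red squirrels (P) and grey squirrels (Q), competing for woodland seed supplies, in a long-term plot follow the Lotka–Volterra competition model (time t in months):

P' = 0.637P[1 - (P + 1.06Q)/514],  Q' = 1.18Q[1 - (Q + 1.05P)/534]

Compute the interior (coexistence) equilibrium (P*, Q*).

Setting both brackets to zero gives the nullclines P + 1.06Q = 514 and 1.05P + Q = 534.
Substituting Q = 534 - 1.05P into the first: P(1 - 1.06·1.05) = 514 - 1.06·534.
So P* = -52/-0.113 = 461, and then Q* = 534 - 1.05·461 = 50.4.

P* ≈ 461, Q* ≈ 50.4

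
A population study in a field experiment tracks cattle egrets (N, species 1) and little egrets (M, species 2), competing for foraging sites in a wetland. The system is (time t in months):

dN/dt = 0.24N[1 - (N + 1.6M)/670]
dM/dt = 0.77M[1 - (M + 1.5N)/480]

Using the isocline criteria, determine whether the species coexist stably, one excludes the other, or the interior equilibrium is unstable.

Compare the nullcline intercepts: K1/α12 = 670/1.6 = 419 < K2 = 480; K2/α21 = 480/1.5 = 320 < K1 = 670.
Since both are reversed, neither can invade when rare; the interior point is a saddle.

unstable coexistence (outcome depends on initial conditions)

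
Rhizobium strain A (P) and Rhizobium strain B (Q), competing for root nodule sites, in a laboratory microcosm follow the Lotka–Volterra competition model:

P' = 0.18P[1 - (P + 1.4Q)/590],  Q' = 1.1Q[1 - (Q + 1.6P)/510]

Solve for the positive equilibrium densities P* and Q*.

P* ≈ 100, Q* ≈ 350

Setting both brackets to zero gives the nullclines P + 1.4Q = 590 and 1.6P + Q = 510.
Substituting Q = 510 - 1.6P into the first: P(1 - 1.4·1.6) = 590 - 1.4·510.
So P* = -124/-1.24 = 100, and then Q* = 510 - 1.6·100 = 350.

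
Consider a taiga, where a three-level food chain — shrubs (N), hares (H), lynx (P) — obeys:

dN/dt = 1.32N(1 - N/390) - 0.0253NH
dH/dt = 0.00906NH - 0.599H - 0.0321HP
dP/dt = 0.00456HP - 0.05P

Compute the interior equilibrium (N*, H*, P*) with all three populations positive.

From dP/dt = 0: 0.00456H* = 0.05, so H* = 11.
From dN/dt = 0: 1.32(1 - N*/390) = 0.0253·11, giving N* = 390·(1 - 0.21) = 308.
From dH/dt = 0: 0.00906·308 - 0.599 = 0.0321P*, so P* = 2.19/0.0321 = 68.3.

N* ≈ 308, H* ≈ 11, P* ≈ 68.3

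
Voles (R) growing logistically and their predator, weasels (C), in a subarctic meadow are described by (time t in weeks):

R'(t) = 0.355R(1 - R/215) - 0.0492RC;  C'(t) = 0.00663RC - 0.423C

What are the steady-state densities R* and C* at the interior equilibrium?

From dC/dt = 0 with C > 0: 0.00663R* = 0.423, so R* = 63.8.
Substitute into dR/dt = 0: 0.355(1 - 63.8/215) = 0.0492C*.
The bracket is 0.703, giving C* = 0.25/0.0492 = 5.07.

R* ≈ 63.8, C* ≈ 5.07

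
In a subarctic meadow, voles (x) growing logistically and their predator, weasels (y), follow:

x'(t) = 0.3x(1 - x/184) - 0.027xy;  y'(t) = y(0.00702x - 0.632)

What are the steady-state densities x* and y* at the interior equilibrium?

From dy/dt = 0 with y > 0: 0.00702x* = 0.632, so x* = 90.
Substitute into dx/dt = 0: 0.3(1 - 90/184) = 0.027y*.
The bracket is 0.511, giving y* = 0.153/0.027 = 5.67.

x* ≈ 90, y* ≈ 5.67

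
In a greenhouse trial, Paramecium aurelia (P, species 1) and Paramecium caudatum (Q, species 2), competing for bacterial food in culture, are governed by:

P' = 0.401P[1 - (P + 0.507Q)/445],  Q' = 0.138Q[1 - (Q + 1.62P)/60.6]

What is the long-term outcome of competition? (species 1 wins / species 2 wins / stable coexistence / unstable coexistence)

Compare the nullcline intercepts: K1/α12 = 445/0.507 = 878 > K2 = 60.6; K2/α21 = 60.6/1.62 = 37.4 < K1 = 445.
Since the inequalities point opposite ways, species 1 can invade but species 2 cannot.

species 1 excludes species 2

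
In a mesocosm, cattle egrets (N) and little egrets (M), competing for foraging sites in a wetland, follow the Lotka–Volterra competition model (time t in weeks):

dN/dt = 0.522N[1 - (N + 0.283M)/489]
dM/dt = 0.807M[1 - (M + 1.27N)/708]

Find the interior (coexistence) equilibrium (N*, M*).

Setting both brackets to zero gives the nullclines N + 0.283M = 489 and 1.27N + M = 708.
Substituting M = 708 - 1.27N into the first: N(1 - 0.283·1.27) = 489 - 0.283·708.
So N* = 289/0.641 = 451, and then M* = 708 - 1.27·451 = 136.

N* ≈ 451, M* ≈ 136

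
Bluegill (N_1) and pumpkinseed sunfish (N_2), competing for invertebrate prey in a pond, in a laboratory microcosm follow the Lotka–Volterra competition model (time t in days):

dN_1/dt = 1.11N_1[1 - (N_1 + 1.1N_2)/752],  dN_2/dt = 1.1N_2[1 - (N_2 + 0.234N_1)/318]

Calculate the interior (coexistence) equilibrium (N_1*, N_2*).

N_1* ≈ 542, N_2* ≈ 191

Setting both brackets to zero gives the nullclines N_1 + 1.1N_2 = 752 and 0.234N_1 + N_2 = 318.
Substituting N_2 = 318 - 0.234N_1 into the first: N_1(1 - 1.1·0.234) = 752 - 1.1·318.
So N_1* = 402/0.743 = 542, and then N_2* = 318 - 0.234·542 = 191.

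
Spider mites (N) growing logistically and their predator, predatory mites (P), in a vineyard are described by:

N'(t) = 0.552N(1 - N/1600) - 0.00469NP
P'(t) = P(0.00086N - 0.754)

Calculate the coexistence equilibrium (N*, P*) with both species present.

N* ≈ 877, P* ≈ 53.2

From dP/dt = 0 with P > 0: 0.00086N* = 0.754, so N* = 877.
Substitute into dN/dt = 0: 0.552(1 - 877/1600) = 0.00469P*.
The bracket is 0.452, giving P* = 0.25/0.00469 = 53.2.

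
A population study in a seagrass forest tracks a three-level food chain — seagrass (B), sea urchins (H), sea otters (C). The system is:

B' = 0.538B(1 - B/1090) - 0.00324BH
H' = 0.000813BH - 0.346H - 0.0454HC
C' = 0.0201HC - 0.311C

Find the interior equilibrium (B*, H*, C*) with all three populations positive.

From dC/dt = 0: 0.0201H* = 0.311, so H* = 15.5.
From dB/dt = 0: 0.538(1 - B*/1090) = 0.00324·15.5, giving B* = 1090·(1 - 0.0932) = 988.
From dH/dt = 0: 0.000813·988 - 0.346 = 0.0454C*, so C* = 0.458/0.0454 = 10.1.

B* ≈ 988, H* ≈ 15.5, C* ≈ 10.1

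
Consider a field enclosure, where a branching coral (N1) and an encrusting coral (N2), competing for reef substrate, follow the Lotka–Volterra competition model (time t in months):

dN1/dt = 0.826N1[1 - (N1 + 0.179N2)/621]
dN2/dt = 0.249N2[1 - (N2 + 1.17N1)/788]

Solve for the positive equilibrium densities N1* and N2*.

Setting both brackets to zero gives the nullclines N1 + 0.179N2 = 621 and 1.17N1 + N2 = 788.
Substituting N2 = 788 - 1.17N1 into the first: N1(1 - 0.179·1.17) = 621 - 0.179·788.
So N1* = 480/0.791 = 607, and then N2* = 788 - 1.17·607 = 77.7.

N1* ≈ 607, N2* ≈ 77.7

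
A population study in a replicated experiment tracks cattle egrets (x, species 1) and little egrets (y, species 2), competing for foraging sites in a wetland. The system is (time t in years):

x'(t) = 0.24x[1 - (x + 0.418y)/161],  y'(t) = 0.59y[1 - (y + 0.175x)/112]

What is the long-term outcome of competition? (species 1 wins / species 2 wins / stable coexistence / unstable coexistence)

Compare the nullcline intercepts: K1/α12 = 161/0.418 = 385 > K2 = 112; K2/α21 = 112/0.175 = 640 > K1 = 161.
Since both inequalities hold, each species can invade when rare, so the interior equilibrium is stable.

stable coexistence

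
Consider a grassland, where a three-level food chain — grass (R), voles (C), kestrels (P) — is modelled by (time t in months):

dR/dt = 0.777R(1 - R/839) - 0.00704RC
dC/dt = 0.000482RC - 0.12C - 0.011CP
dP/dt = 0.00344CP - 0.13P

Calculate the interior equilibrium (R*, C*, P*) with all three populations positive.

From dP/dt = 0: 0.00344C* = 0.13, so C* = 37.8.
From dR/dt = 0: 0.777(1 - R*/839) = 0.00704·37.8, giving R* = 839·(1 - 0.342) = 552.
From dC/dt = 0: 0.000482·552 - 0.12 = 0.011P*, so P* = 0.146/0.011 = 13.3.

R* ≈ 552, C* ≈ 37.8, P* ≈ 13.3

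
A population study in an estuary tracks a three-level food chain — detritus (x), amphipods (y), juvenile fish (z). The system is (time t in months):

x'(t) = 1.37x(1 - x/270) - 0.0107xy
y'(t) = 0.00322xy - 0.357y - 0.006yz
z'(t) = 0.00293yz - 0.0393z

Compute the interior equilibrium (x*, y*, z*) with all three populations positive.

x* ≈ 242, y* ≈ 13.4, z* ≈ 70.2

From dz/dt = 0: 0.00293y* = 0.0393, so y* = 13.4.
From dx/dt = 0: 1.37(1 - x*/270) = 0.0107·13.4, giving x* = 270·(1 - 0.105) = 242.
From dy/dt = 0: 0.00322·242 - 0.357 = 0.006z*, so z* = 0.421/0.006 = 70.2.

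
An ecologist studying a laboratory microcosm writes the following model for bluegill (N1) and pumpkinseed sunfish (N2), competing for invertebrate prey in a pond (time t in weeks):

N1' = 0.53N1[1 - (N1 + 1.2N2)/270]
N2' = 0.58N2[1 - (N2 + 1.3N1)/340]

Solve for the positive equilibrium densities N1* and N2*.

Setting both brackets to zero gives the nullclines N1 + 1.2N2 = 270 and 1.3N1 + N2 = 340.
Substituting N2 = 340 - 1.3N1 into the first: N1(1 - 1.2·1.3) = 270 - 1.2·340.
So N1* = -138/-0.56 = 246, and then N2* = 340 - 1.3·246 = 19.6.

N1* ≈ 246, N2* ≈ 19.6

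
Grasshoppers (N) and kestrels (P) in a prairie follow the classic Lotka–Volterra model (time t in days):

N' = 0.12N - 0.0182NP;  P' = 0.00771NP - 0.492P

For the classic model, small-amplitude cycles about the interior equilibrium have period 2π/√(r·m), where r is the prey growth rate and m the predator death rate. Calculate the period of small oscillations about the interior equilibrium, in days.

Here r = 0.12 and m = 0.492, so r·m = 0.059.
ω = √0.059 = 0.243 per day, hence T = 2π/ω ≈ 25.9 days.

T ≈ 25.9 days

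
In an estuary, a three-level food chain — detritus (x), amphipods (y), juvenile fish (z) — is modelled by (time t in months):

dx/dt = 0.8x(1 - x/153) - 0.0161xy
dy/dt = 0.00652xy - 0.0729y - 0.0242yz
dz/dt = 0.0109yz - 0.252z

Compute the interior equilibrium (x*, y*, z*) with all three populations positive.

From dz/dt = 0: 0.0109y* = 0.252, so y* = 23.1.
From dx/dt = 0: 0.8(1 - x*/153) = 0.0161·23.1, giving x* = 153·(1 - 0.465) = 81.8.
From dy/dt = 0: 0.00652·81.8 - 0.0729 = 0.0242z*, so z* = 0.461/0.0242 = 19.

x* ≈ 81.8, y* ≈ 23.1, z* ≈ 19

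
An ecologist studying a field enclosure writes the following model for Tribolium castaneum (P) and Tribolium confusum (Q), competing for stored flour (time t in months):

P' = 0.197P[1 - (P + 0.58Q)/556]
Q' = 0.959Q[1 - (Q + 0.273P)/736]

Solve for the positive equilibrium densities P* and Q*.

P* ≈ 153, Q* ≈ 694

Setting both brackets to zero gives the nullclines P + 0.58Q = 556 and 0.273P + Q = 736.
Substituting Q = 736 - 0.273P into the first: P(1 - 0.58·0.273) = 556 - 0.58·736.
So P* = 129/0.842 = 153, and then Q* = 736 - 0.273·153 = 694.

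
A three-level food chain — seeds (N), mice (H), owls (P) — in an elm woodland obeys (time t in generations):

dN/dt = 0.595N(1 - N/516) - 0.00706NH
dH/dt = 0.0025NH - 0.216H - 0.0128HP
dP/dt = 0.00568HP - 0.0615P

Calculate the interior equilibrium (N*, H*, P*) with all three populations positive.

From dP/dt = 0: 0.00568H* = 0.0615, so H* = 10.8.
From dN/dt = 0: 0.595(1 - N*/516) = 0.00706·10.8, giving N* = 516·(1 - 0.128) = 450.
From dH/dt = 0: 0.0025·450 - 0.216 = 0.0128P*, so P* = 0.908/0.0128 = 71.

N* ≈ 450, H* ≈ 10.8, P* ≈ 71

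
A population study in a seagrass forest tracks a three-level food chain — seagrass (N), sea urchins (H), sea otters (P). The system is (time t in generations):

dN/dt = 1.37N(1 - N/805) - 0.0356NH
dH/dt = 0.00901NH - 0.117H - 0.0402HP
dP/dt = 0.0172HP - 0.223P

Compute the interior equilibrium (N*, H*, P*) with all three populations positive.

From dP/dt = 0: 0.0172H* = 0.223, so H* = 13.
From dN/dt = 0: 1.37(1 - N*/805) = 0.0356·13, giving N* = 805·(1 - 0.337) = 534.
From dH/dt = 0: 0.00901·534 - 0.117 = 0.0402P*, so P* = 4.69/0.0402 = 117.

N* ≈ 534, H* ≈ 13, P* ≈ 117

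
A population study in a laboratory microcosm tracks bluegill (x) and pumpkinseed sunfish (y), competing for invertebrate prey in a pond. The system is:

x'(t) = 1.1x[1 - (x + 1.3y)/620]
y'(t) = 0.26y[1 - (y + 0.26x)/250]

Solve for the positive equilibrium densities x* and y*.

x* ≈ 446, y* ≈ 134

Setting both brackets to zero gives the nullclines x + 1.3y = 620 and 0.26x + y = 250.
Substituting y = 250 - 0.26x into the first: x(1 - 1.3·0.26) = 620 - 1.3·250.
So x* = 295/0.662 = 446, and then y* = 250 - 0.26·446 = 134.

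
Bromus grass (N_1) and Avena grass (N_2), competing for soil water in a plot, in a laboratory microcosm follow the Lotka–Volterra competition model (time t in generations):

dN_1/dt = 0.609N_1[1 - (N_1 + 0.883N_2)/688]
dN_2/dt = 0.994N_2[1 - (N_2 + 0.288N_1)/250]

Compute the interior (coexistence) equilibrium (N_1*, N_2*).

N_1* ≈ 627, N_2* ≈ 69.5

Setting both brackets to zero gives the nullclines N_1 + 0.883N_2 = 688 and 0.288N_1 + N_2 = 250.
Substituting N_2 = 250 - 0.288N_1 into the first: N_1(1 - 0.883·0.288) = 688 - 0.883·250.
So N_1* = 467/0.746 = 627, and then N_2* = 250 - 0.288·627 = 69.5.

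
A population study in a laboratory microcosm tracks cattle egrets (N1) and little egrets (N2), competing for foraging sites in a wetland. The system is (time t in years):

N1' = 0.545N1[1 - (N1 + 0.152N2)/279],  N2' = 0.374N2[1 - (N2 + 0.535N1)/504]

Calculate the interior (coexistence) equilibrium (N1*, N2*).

N1* ≈ 220, N2* ≈ 386

Setting both brackets to zero gives the nullclines N1 + 0.152N2 = 279 and 0.535N1 + N2 = 504.
Substituting N2 = 504 - 0.535N1 into the first: N1(1 - 0.152·0.535) = 279 - 0.152·504.
So N1* = 202/0.919 = 220, and then N2* = 504 - 0.535·220 = 386.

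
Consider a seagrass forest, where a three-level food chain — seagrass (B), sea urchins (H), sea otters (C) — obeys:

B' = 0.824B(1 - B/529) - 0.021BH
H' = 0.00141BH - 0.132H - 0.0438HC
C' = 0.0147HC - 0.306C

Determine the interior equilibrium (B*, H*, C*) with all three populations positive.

From dC/dt = 0: 0.0147H* = 0.306, so H* = 20.8.
From dB/dt = 0: 0.824(1 - B*/529) = 0.021·20.8, giving B* = 529·(1 - 0.531) = 248.
From dH/dt = 0: 0.00141·248 - 0.132 = 0.0438C*, so C* = 0.218/0.0438 = 4.98.

B* ≈ 248, H* ≈ 20.8, C* ≈ 4.98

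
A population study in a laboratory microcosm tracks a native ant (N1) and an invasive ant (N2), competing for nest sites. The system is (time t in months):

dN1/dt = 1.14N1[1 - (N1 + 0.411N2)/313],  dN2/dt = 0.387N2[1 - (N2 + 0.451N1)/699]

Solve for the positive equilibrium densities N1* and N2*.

Setting both brackets to zero gives the nullclines N1 + 0.411N2 = 313 and 0.451N1 + N2 = 699.
Substituting N2 = 699 - 0.451N1 into the first: N1(1 - 0.411·0.451) = 313 - 0.411·699.
So N1* = 25.7/0.815 = 31.6, and then N2* = 699 - 0.451·31.6 = 685.

N1* ≈ 31.6, N2* ≈ 685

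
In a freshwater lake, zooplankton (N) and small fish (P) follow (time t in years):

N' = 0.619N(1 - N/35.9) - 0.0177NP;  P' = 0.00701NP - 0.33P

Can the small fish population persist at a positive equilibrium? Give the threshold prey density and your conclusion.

Threshold N = 47.1; K < 47.1, so no, the predator goes extinct.

The predator equation gives dP/dt > 0 only when N > 0.33/0.00701 = 47.1.
Without the predator, N → K = 35.9. Since 35.9 < 47.1, the predator cannot invade.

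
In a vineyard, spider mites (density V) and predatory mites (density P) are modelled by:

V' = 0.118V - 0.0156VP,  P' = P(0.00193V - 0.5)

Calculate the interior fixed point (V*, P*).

V* ≈ 259, P* ≈ 7.56

Set dP/dt = 0 with P > 0: 0.00193V - 0.5 = 0, so V* = 0.5/0.00193 = 259.
Set dV/dt = 0 with V > 0: 0.118 - 0.0156P = 0, so P* = 0.118/0.0156 = 7.56.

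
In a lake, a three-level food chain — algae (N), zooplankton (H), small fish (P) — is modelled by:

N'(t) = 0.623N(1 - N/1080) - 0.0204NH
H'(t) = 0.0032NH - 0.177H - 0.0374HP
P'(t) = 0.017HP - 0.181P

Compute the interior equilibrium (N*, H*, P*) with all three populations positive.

N* ≈ 703, H* ≈ 10.6, P* ≈ 55.5

From dP/dt = 0: 0.017H* = 0.181, so H* = 10.6.
From dN/dt = 0: 0.623(1 - N*/1080) = 0.0204·10.6, giving N* = 1080·(1 - 0.349) = 703.
From dH/dt = 0: 0.0032·703 - 0.177 = 0.0374P*, so P* = 2.07/0.0374 = 55.5.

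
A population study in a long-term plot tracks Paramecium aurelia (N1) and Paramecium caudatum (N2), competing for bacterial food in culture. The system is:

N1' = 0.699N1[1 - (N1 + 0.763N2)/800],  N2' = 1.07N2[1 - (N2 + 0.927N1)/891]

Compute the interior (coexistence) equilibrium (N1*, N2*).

Setting both brackets to zero gives the nullclines N1 + 0.763N2 = 800 and 0.927N1 + N2 = 891.
Substituting N2 = 891 - 0.927N1 into the first: N1(1 - 0.763·0.927) = 800 - 0.763·891.
So N1* = 120/0.293 = 411, and then N2* = 891 - 0.927·411 = 510.

N1* ≈ 411, N2* ≈ 510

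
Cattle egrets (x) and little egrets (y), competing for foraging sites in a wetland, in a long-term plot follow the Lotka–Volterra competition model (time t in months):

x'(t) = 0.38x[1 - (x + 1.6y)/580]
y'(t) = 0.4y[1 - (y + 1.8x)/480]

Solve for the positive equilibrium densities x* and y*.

x* ≈ 100, y* ≈ 300

Setting both brackets to zero gives the nullclines x + 1.6y = 580 and 1.8x + y = 480.
Substituting y = 480 - 1.8x into the first: x(1 - 1.6·1.8) = 580 - 1.6·480.
So x* = -188/-1.88 = 100, and then y* = 480 - 1.8·100 = 300.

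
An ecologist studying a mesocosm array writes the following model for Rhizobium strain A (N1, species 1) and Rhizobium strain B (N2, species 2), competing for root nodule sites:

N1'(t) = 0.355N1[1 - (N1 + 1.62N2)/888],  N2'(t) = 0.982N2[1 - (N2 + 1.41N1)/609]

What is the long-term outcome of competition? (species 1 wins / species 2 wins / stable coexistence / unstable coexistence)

Compare the nullcline intercepts: K1/α12 = 888/1.62 = 548 < K2 = 609; K2/α21 = 609/1.41 = 432 < K1 = 888.
Since both are reversed, neither can invade when rare; the interior point is a saddle.

unstable coexistence (outcome depends on initial conditions)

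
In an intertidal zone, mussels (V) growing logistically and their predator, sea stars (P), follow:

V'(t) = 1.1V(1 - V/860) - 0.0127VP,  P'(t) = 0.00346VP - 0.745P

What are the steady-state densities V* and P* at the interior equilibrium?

V* ≈ 215, P* ≈ 64.9

From dP/dt = 0 with P > 0: 0.00346V* = 0.745, so V* = 215.
Substitute into dV/dt = 0: 1.1(1 - 215/860) = 0.0127P*.
The bracket is 0.75, giving P* = 0.825/0.0127 = 64.9.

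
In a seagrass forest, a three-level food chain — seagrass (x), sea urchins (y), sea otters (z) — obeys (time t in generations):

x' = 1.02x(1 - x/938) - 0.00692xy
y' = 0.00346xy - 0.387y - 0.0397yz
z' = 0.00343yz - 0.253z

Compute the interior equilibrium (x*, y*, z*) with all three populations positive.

x* ≈ 469, y* ≈ 73.8, z* ≈ 31.1

From dz/dt = 0: 0.00343y* = 0.253, so y* = 73.8.
From dx/dt = 0: 1.02(1 - x*/938) = 0.00692·73.8, giving x* = 938·(1 - 0.5) = 469.
From dy/dt = 0: 0.00346·469 - 0.387 = 0.0397z*, so z* = 1.23/0.0397 = 31.1.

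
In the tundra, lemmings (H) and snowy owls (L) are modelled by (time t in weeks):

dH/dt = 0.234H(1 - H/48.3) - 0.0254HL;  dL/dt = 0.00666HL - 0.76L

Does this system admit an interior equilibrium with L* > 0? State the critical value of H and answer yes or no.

The predator equation gives dL/dt > 0 only when H > 0.76/0.00666 = 114.
Without the predator, H → K = 48.3. Since 48.3 < 114, the predator cannot invade.

Threshold H = 114; K < 114, so no, the predator goes extinct.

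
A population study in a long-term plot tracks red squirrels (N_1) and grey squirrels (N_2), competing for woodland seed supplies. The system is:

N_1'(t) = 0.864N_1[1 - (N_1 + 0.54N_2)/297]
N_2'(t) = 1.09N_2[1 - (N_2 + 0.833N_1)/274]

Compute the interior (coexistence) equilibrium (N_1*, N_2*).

N_1* ≈ 271, N_2* ≈ 48.3

Setting both brackets to zero gives the nullclines N_1 + 0.54N_2 = 297 and 0.833N_1 + N_2 = 274.
Substituting N_2 = 274 - 0.833N_1 into the first: N_1(1 - 0.54·0.833) = 297 - 0.54·274.
So N_1* = 149/0.55 = 271, and then N_2* = 274 - 0.833·271 = 48.3.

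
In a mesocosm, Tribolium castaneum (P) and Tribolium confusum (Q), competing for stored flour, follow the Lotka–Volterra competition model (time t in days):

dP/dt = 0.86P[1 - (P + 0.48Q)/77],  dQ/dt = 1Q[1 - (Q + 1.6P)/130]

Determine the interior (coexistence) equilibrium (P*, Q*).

P* ≈ 62.9, Q* ≈ 29.3

Setting both brackets to zero gives the nullclines P + 0.48Q = 77 and 1.6P + Q = 130.
Substituting Q = 130 - 1.6P into the first: P(1 - 0.48·1.6) = 77 - 0.48·130.
So P* = 14.6/0.232 = 62.9, and then Q* = 130 - 1.6·62.9 = 29.3.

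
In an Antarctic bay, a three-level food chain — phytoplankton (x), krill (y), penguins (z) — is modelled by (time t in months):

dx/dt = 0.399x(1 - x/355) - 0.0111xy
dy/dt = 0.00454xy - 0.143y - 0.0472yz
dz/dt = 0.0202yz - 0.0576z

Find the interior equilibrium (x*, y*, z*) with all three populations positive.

From dz/dt = 0: 0.0202y* = 0.0576, so y* = 2.85.
From dx/dt = 0: 0.399(1 - x*/355) = 0.0111·2.85, giving x* = 355·(1 - 0.0793) = 327.
From dy/dt = 0: 0.00454·327 - 0.143 = 0.0472z*, so z* = 1.34/0.0472 = 28.4.

x* ≈ 327, y* ≈ 2.85, z* ≈ 28.4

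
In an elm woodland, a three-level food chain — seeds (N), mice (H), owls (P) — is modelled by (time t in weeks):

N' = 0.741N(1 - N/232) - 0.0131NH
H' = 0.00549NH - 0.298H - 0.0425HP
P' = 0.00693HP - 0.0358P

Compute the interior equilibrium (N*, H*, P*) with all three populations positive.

From dP/dt = 0: 0.00693H* = 0.0358, so H* = 5.17.
From dN/dt = 0: 0.741(1 - N*/232) = 0.0131·5.17, giving N* = 232·(1 - 0.0913) = 211.
From dH/dt = 0: 0.00549·211 - 0.298 = 0.0425P*, so P* = 0.859/0.0425 = 20.2.

N* ≈ 211, H* ≈ 5.17, P* ≈ 20.2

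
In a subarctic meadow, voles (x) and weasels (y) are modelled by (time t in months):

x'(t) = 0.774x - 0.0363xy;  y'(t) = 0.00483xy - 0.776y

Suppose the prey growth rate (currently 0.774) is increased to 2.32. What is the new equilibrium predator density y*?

At the interior fixed point, setting dx/dt = 0 with x > 0 fixes y* = (prey growth rate)/(xy coefficient) — independent of the other coefficients.
With the change, y* = 2.32/0.0363 = 63.9; it rises from 21.3.

y* ≈ 63.9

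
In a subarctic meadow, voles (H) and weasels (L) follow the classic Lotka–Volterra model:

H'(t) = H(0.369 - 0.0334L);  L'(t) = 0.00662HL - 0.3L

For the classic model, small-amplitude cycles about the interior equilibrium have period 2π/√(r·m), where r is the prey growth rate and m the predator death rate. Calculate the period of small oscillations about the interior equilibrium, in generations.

Here r = 0.369 and m = 0.3, so r·m = 0.111.
ω = √0.111 = 0.333 per generation, hence T = 2π/ω ≈ 18.9 generations.

T ≈ 18.9 generations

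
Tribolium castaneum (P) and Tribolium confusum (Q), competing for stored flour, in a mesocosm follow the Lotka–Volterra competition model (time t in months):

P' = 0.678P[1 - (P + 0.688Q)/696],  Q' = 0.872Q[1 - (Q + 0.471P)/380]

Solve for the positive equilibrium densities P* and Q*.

P* ≈ 643, Q* ≈ 77.2

Setting both brackets to zero gives the nullclines P + 0.688Q = 696 and 0.471P + Q = 380.
Substituting Q = 380 - 0.471P into the first: P(1 - 0.688·0.471) = 696 - 0.688·380.
So P* = 435/0.676 = 643, and then Q* = 380 - 0.471·643 = 77.2.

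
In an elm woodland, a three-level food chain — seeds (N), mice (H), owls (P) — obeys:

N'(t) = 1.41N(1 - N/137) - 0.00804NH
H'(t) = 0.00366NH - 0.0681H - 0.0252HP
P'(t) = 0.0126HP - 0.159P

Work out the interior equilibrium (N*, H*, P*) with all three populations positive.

N* ≈ 127, H* ≈ 12.6, P* ≈ 15.8

From dP/dt = 0: 0.0126H* = 0.159, so H* = 12.6.
From dN/dt = 0: 1.41(1 - N*/137) = 0.00804·12.6, giving N* = 137·(1 - 0.072) = 127.
From dH/dt = 0: 0.00366·127 - 0.0681 = 0.0252P*, so P* = 0.397/0.0252 = 15.8.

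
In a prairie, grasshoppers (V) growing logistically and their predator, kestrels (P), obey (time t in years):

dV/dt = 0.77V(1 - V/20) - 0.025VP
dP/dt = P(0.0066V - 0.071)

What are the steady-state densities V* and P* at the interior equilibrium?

V* ≈ 10.8, P* ≈ 14.2

From dP/dt = 0 with P > 0: 0.0066V* = 0.071, so V* = 10.8.
Substitute into dV/dt = 0: 0.77(1 - 10.8/20) = 0.025P*.
The bracket is 0.462, giving P* = 0.356/0.025 = 14.2.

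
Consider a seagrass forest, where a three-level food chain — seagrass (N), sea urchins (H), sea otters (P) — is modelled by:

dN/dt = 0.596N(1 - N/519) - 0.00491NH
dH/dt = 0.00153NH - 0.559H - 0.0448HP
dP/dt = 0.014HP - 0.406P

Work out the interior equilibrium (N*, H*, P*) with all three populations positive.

From dP/dt = 0: 0.014H* = 0.406, so H* = 29.
From dN/dt = 0: 0.596(1 - N*/519) = 0.00491·29, giving N* = 519·(1 - 0.239) = 395.
From dH/dt = 0: 0.00153·395 - 0.559 = 0.0448P*, so P* = 0.0454/0.0448 = 1.01.

N* ≈ 395, H* ≈ 29, P* ≈ 1.01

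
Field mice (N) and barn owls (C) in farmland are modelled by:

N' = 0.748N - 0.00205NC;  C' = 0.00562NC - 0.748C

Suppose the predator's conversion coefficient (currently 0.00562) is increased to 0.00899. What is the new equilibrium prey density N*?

N* ≈ 83.2

At the interior fixed point, setting dC/dt = 0 with C > 0 fixes N* = (predator death rate)/(NC coefficient) — independent of the other coefficients.
With the change, N* = 0.748/0.00899 = 83.2; it falls from 133.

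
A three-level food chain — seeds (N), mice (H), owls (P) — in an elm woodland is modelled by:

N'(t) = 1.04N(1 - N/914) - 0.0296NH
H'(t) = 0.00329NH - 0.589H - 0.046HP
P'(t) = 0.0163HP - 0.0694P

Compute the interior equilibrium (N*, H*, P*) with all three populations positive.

N* ≈ 803, H* ≈ 4.26, P* ≈ 44.6

From dP/dt = 0: 0.0163H* = 0.0694, so H* = 4.26.
From dN/dt = 0: 1.04(1 - N*/914) = 0.0296·4.26, giving N* = 914·(1 - 0.121) = 803.
From dH/dt = 0: 0.00329·803 - 0.589 = 0.046P*, so P* = 2.05/0.046 = 44.6.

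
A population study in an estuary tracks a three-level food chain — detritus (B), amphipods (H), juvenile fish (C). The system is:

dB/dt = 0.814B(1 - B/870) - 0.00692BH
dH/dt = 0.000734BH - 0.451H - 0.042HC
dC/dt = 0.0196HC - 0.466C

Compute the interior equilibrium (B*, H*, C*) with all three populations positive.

From dC/dt = 0: 0.0196H* = 0.466, so H* = 23.8.
From dB/dt = 0: 0.814(1 - B*/870) = 0.00692·23.8, giving B* = 870·(1 - 0.202) = 694.
From dH/dt = 0: 0.000734·694 - 0.451 = 0.042C*, so C* = 0.0585/0.042 = 1.39.

B* ≈ 694, H* ≈ 23.8, C* ≈ 1.39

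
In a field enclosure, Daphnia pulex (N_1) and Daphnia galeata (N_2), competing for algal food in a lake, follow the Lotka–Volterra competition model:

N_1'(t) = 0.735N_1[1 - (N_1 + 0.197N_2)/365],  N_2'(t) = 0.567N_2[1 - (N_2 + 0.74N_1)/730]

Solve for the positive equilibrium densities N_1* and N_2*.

N_1* ≈ 259, N_2* ≈ 538

Setting both brackets to zero gives the nullclines N_1 + 0.197N_2 = 365 and 0.74N_1 + N_2 = 730.
Substituting N_2 = 730 - 0.74N_1 into the first: N_1(1 - 0.197·0.74) = 365 - 0.197·730.
So N_1* = 221/0.854 = 259, and then N_2* = 730 - 0.74·259 = 538.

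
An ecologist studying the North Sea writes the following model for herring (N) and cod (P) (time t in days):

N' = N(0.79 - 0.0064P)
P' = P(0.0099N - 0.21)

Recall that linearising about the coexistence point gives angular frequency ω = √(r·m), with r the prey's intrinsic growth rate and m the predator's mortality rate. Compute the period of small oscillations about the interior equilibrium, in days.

Here r = 0.79 and m = 0.21, so r·m = 0.166.
ω = √0.166 = 0.407 per day, hence T = 2π/ω ≈ 15.4 days.

T ≈ 15.4 days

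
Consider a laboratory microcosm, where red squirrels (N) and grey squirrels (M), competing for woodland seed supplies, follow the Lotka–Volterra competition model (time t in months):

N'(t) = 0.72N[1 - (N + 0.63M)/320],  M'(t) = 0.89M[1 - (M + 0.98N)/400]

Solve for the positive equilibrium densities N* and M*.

N* ≈ 178, M* ≈ 226

Setting both brackets to zero gives the nullclines N + 0.63M = 320 and 0.98N + M = 400.
Substituting M = 400 - 0.98N into the first: N(1 - 0.63·0.98) = 320 - 0.63·400.
So N* = 68/0.383 = 178, and then M* = 400 - 0.98·178 = 226.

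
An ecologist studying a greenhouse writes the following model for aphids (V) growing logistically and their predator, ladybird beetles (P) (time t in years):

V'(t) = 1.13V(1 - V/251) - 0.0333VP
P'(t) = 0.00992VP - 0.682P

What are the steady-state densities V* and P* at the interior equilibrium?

From dP/dt = 0 with P > 0: 0.00992V* = 0.682, so V* = 68.8.
Substitute into dV/dt = 0: 1.13(1 - 68.8/251) = 0.0333P*.
The bracket is 0.726, giving P* = 0.82/0.0333 = 24.6.

V* ≈ 68.8, P* ≈ 24.6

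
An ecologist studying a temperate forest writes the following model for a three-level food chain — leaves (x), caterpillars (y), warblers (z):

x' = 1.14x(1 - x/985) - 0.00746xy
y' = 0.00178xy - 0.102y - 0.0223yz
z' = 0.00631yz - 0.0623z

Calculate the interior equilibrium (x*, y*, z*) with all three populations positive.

From dz/dt = 0: 0.00631y* = 0.0623, so y* = 9.87.
From dx/dt = 0: 1.14(1 - x*/985) = 0.00746·9.87, giving x* = 985·(1 - 0.0646) = 921.
From dy/dt = 0: 0.00178·921 - 0.102 = 0.0223z*, so z* = 1.54/0.0223 = 69.

x* ≈ 921, y* ≈ 9.87, z* ≈ 69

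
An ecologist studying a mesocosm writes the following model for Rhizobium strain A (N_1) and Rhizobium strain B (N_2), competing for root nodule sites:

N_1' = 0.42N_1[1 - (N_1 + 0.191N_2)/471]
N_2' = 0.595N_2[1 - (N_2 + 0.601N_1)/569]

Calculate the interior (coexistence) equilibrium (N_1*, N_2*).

N_1* ≈ 409, N_2* ≈ 323

Setting both brackets to zero gives the nullclines N_1 + 0.191N_2 = 471 and 0.601N_1 + N_2 = 569.
Substituting N_2 = 569 - 0.601N_1 into the first: N_1(1 - 0.191·0.601) = 471 - 0.191·569.
So N_1* = 362/0.885 = 409, and then N_2* = 569 - 0.601·409 = 323.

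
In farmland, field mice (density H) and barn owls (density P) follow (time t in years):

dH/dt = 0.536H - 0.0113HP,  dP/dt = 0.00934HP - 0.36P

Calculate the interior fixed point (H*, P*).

Set dP/dt = 0 with P > 0: 0.00934H - 0.36 = 0, so H* = 0.36/0.00934 = 38.5.
Set dH/dt = 0 with H > 0: 0.536 - 0.0113P = 0, so P* = 0.536/0.0113 = 47.4.

H* ≈ 38.5, P* ≈ 47.4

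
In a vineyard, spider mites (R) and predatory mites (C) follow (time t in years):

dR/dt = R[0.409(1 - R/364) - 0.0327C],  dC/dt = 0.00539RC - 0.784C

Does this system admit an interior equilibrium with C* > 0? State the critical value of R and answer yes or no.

The predator equation gives dC/dt > 0 only when R > 0.784/0.00539 = 145.
Without the predator, R → K = 364. Since 364 > 145, the predator can invade and persist.

Threshold R = 145; K > 145, so yes, the predator persists.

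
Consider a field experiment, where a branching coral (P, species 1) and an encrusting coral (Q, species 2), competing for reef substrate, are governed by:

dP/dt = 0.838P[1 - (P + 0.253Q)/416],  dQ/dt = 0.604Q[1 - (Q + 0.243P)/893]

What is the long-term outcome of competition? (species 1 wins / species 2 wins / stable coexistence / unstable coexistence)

Compare the nullcline intercepts: K1/α12 = 416/0.253 = 1640 > K2 = 893; K2/α21 = 893/0.243 = 3670 > K1 = 416.
Since both inequalities hold, each species can invade when rare, so the interior equilibrium is stable.

stable coexistence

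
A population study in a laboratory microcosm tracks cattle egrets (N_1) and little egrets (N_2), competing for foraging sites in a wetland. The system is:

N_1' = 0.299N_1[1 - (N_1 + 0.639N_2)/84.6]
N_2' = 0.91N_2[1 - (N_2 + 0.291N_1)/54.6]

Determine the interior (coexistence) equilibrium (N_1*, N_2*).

Setting both brackets to zero gives the nullclines N_1 + 0.639N_2 = 84.6 and 0.291N_1 + N_2 = 54.6.
Substituting N_2 = 54.6 - 0.291N_1 into the first: N_1(1 - 0.639·0.291) = 84.6 - 0.639·54.6.
So N_1* = 49.7/0.814 = 61.1, and then N_2* = 54.6 - 0.291·61.1 = 36.8.

N_1* ≈ 61.1, N_2* ≈ 36.8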